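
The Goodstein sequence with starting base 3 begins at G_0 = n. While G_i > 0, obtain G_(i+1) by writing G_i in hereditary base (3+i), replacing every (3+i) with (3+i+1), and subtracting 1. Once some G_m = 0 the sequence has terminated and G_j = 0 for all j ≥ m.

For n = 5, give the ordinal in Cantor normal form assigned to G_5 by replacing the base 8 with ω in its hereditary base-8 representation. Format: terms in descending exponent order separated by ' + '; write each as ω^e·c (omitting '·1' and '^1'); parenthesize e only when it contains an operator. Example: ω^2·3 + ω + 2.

3

(0) 5|_3 = 3 + 2 ↦ 4 + 2|_4 = 6 ⇒ 5
(1) 5|_4 = 4 + 1 ↦ 5 + 1|_5 = 6 ⇒ 5
(2) 5|_5 = 5 ↦ 6|_6 = 6 ⇒ 5
(3) 5|_6 = 5 ↦ 5|_7 = 5 ⇒ 4
(4) 4|_7 = 4 ↦ 4|_8 = 4 ⇒ 3
(5) 3|_8 = 3 ↦ 3|_9 = 3 ⇒ 2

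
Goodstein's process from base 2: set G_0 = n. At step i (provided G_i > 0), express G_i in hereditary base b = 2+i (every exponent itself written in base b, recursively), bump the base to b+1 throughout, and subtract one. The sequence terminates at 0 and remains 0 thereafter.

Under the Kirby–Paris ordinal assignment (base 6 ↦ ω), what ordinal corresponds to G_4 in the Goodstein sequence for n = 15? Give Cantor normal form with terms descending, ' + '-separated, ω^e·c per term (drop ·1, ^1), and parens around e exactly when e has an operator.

(0) 15|_2 = 2^(2 + 1) + 2^2 + 2 + 1 ↦ 3^(3 + 1) + 3^3 + 3 + 1|_3 = 112 ⇒ 111
(1) 111|_3 = 3^(3 + 1) + 3^3 + 3 ↦ 4^(4 + 1) + 4^4 + 4|_4 = 1284 ⇒ 1283
(2) 1283|_4 = 4^(4 + 1) + 4^4 + 3 ↦ 5^(5 + 1) + 5^5 + 3|_5 = 18753 ⇒ 18752
(3) 18752|_5 = 5^(5 + 1) + 5^5 + 2 ↦ 6^(6 + 1) + 6^6 + 2|_6 = 326594 ⇒ 326593
(4) 326593|_6 = 6^(6 + 1) + 6^6 + 1 ↦ 7^(7 + 1) + 7^7 + 1|_7 = 6588345 ⇒ 6588344

ω^(ω + 1) + ω^ω + 1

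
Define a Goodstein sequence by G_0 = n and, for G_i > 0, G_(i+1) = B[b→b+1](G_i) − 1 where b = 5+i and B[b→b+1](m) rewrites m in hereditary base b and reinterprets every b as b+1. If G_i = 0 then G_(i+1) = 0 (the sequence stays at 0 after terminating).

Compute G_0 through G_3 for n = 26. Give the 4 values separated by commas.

26, 36, 48, 53

26 —HB5→ 5^2 + 1 —bump→ 6^2 + 1 = 37 —(−1)→ 36
36 —HB6→ 6^2 —bump→ 7^2 = 49 —(−1)→ 48
48 —HB7→ 6·7 + 6 —bump→ 6·8 + 6 = 54 —(−1)→ 53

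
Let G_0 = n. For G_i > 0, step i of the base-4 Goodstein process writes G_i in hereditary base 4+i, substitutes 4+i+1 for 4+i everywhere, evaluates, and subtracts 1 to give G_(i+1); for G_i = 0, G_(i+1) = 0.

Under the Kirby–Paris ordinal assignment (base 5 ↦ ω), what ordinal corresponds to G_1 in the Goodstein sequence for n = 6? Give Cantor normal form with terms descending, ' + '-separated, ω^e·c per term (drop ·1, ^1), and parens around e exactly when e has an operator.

G_0=6  [base 4] 4 + 2  →[4↦5]→  5 + 2 = 7  −1 ⇒ G_1=6
G_1=6  [base 5] 5 + 1  →[5↦6]→  6 + 1 = 7  −1 ⇒ G_2=6

ω + 1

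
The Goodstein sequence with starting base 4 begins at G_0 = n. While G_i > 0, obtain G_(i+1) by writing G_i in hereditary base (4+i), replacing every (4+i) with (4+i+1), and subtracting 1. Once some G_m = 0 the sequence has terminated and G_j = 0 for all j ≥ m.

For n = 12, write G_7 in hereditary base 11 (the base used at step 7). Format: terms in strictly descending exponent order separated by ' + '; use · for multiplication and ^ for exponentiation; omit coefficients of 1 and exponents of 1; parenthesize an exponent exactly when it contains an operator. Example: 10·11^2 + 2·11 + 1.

11 + 8

(0) 12|_4 = 3·4 ↦ 3·5|_5 = 15 ⇒ 14
(1) 14|_5 = 2·5 + 4 ↦ 2·6 + 4|_6 = 16 ⇒ 15
(2) 15|_6 = 2·6 + 3 ↦ 2·7 + 3|_7 = 17 ⇒ 16
(3) 16|_7 = 2·7 + 2 ↦ 2·8 + 2|_8 = 18 ⇒ 17
(4) 17|_8 = 2·8 + 1 ↦ 2·9 + 1|_9 = 19 ⇒ 18
(5) 18|_9 = 2·9 ↦ 2·10|_10 = 20 ⇒ 19
(6) 19|_10 = 10 + 9 ↦ 11 + 9|_11 = 20 ⇒ 19
(7) 19|_11 = 11 + 8 ↦ 12 + 8|_12 = 20 ⇒ 19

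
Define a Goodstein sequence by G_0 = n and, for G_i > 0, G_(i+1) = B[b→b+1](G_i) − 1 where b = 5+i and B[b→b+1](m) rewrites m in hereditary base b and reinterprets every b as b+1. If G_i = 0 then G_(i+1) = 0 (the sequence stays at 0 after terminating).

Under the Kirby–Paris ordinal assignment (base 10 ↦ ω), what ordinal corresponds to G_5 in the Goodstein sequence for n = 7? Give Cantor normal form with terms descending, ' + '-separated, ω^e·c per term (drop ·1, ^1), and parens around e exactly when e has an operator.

step 0: 7 = 5 + 2; sub 6 for 5: 6 + 2; = 8; G_1 = 8−1 = 7
step 1: 7 = 6 + 1; sub 7 for 6: 7 + 1; = 8; G_2 = 8−1 = 7
step 2: 7 = 7; sub 8 for 7: 8; = 8; G_3 = 8−1 = 7
step 3: 7 = 7; sub 9 for 8: 7; = 7; G_4 = 7−1 = 6
step 4: 6 = 6; sub 10 for 9: 6; = 6; G_5 = 6−1 = 5
step 5: 5 = 5; sub 11 for 10: 5; = 5; G_6 = 5−1 = 4

5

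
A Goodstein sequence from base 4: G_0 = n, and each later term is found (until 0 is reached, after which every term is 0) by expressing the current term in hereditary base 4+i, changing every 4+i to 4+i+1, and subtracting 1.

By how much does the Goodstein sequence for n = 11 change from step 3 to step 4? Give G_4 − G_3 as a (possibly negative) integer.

1

11 —HB4→ 2·4 + 3 —bump→ 2·5 + 3 = 13 —(−1)→ 12
12 —HB5→ 2·5 + 2 —bump→ 2·6 + 2 = 14 —(−1)→ 13
13 —HB6→ 2·6 + 1 —bump→ 2·7 + 1 = 15 —(−1)→ 14
14 —HB7→ 2·7 —bump→ 2·8 = 16 —(−1)→ 15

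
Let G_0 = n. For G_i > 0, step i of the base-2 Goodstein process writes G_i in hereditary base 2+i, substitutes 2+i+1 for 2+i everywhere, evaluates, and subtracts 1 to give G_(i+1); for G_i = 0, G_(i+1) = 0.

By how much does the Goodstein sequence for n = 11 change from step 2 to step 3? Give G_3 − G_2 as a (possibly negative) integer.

14600

i=0: 11 = 2^(2 + 1) + 2 + 1 (b=2); 2→3: 3^(3 + 1) + 3 + 1 = 85; 85−1 = 84
i=1: 84 = 3^(3 + 1) + 3 (b=3); 3→4: 4^(4 + 1) + 4 = 1028; 1028−1 = 1027
i=2: 1027 = 4^(4 + 1) + 3 (b=4); 4→5: 5^(5 + 1) + 3 = 15628; 15628−1 = 15627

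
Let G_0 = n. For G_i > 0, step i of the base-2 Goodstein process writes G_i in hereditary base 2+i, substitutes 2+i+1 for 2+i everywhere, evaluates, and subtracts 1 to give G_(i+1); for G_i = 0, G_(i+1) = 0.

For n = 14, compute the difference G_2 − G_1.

(0) 14|_2 = 2^(2 + 1) + 2^2 + 2 ↦ 3^(3 + 1) + 3^3 + 3|_3 = 111 ⇒ 110
(1) 110|_3 = 3^(3 + 1) + 3^3 + 2 ↦ 4^(4 + 1) + 4^4 + 2|_4 = 1282 ⇒ 1281

1171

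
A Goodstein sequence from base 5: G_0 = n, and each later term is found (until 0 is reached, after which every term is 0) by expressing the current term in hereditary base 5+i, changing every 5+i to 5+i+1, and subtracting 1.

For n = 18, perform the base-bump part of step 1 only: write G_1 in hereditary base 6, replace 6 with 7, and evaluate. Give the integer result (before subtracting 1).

step 0: 18 = 3·5 + 3; sub 6 for 5: 3·6 + 3; = 21; G_1 = 21−1 = 20
step 1: 20 = 3·6 + 2; sub 7 for 6: 3·7 + 2; = 23; G_2 = 23−1 = 22

23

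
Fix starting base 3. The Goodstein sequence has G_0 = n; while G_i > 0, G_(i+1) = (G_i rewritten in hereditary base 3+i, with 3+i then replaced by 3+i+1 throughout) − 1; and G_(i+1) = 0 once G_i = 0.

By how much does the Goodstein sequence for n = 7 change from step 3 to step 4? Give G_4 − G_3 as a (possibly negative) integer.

[0] 7 ≡ 2·3 + 1 (base 3). Lift 4: 9. −1: 8.
[1] 8 ≡ 2·4 (base 4). Lift 5: 10. −1: 9.
[2] 9 ≡ 5 + 4 (base 5). Lift 6: 10. −1: 9.
[3] 9 ≡ 6 + 3 (base 6). Lift 7: 10. −1: 9.

0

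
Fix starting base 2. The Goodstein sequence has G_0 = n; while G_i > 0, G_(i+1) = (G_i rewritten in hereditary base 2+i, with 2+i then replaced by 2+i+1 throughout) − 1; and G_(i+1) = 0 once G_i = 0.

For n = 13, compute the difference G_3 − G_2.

14813

(0) 13|_2 = 2^(2 + 1) + 2^2 + 1 ↦ 3^(3 + 1) + 3^3 + 1|_3 = 109 ⇒ 108
(1) 108|_3 = 3^(3 + 1) + 3^3 ↦ 4^(4 + 1) + 4^4|_4 = 1280 ⇒ 1279
(2) 1279|_4 = 4^(4 + 1) + 3·4^3 + 3·4^2 + 3·4 + 3 ↦ 5^(5 + 1) + 3·5^3 + 3·5^2 + 3·5 + 3|_5 = 16093 ⇒ 16092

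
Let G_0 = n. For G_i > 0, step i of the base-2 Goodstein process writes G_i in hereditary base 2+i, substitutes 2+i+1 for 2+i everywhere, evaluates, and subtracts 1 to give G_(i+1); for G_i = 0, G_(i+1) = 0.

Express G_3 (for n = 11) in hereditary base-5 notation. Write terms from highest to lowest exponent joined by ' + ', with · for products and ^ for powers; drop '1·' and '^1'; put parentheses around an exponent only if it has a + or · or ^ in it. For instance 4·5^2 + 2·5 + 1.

step 0: 11 = 2^(2 + 1) + 2 + 1; sub 3 for 2: 3^(3 + 1) + 3 + 1; = 85; G_1 = 85−1 = 84
step 1: 84 = 3^(3 + 1) + 3; sub 4 for 3: 4^(4 + 1) + 4; = 1028; G_2 = 1028−1 = 1027
step 2: 1027 = 4^(4 + 1) + 3; sub 5 for 4: 5^(5 + 1) + 3; = 15628; G_3 = 15628−1 = 15627
step 3: 15627 = 5^(5 + 1) + 2; sub 6 for 5: 6^(6 + 1) + 2; = 279938; G_4 = 279938−1 = 279937

5^(5 + 1) + 2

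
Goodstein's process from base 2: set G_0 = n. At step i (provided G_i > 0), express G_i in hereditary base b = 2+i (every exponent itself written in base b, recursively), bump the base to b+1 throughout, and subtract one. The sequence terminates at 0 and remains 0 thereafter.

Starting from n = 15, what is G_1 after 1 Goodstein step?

111

G_0 = 15. HB_2(15) = 2^(2 + 1) + 2^2 + 2 + 1. Bump = 112. G_1 = 111.
G_1 = 111. HB_3(111) = 3^(3 + 1) + 3^3 + 3. Bump = 1284. G_2 = 1283.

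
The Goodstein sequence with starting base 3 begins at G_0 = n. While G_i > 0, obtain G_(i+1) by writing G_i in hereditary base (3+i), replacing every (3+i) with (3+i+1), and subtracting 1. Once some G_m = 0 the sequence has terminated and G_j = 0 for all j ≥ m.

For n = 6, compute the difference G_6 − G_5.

-1

G_0=6  [base 3] 2·3  →[3↦4]→  2·4 = 8  −1 ⇒ G_1=7
G_1=7  [base 4] 4 + 3  →[4↦5]→  5 + 3 = 8  −1 ⇒ G_2=7
G_2=7  [base 5] 5 + 2  →[5↦6]→  6 + 2 = 8  −1 ⇒ G_3=7
G_3=7  [base 6] 6 + 1  →[6↦7]→  7 + 1 = 8  −1 ⇒ G_4=7
G_4=7  [base 7] 7  →[7↦8]→  8 = 8  −1 ⇒ G_5=7
G_5=7  [base 8] 7  →[8↦9]→  7 = 7  −1 ⇒ G_6=6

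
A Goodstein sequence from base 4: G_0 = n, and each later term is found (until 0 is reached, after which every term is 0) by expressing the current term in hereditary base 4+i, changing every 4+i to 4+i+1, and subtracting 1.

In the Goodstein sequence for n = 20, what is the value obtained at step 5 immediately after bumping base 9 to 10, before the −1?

G_0 = 20. HB_4(20) = 4^2 + 4. Bump = 30. G_1 = 29.
G_1 = 29. HB_5(29) = 5^2 + 4. Bump = 40. G_2 = 39.
G_2 = 39. HB_6(39) = 6^2 + 3. Bump = 52. G_3 = 51.
G_3 = 51. HB_7(51) = 7^2 + 2. Bump = 66. G_4 = 65.
G_4 = 65. HB_8(65) = 8^2 + 1. Bump = 82. G_5 = 81.
G_5 = 81. HB_9(81) = 9^2. Bump = 100. G_6 = 99.

100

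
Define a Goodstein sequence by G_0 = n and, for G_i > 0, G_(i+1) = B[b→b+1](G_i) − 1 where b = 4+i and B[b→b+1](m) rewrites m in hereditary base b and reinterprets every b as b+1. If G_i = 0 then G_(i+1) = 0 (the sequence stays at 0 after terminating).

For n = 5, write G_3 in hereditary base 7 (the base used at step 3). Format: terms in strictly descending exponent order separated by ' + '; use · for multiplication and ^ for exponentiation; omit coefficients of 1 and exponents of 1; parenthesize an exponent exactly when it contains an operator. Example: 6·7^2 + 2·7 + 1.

4

[0] 5 ≡ 4 + 1 (base 4). Lift 5: 6. −1: 5.
[1] 5 ≡ 5 (base 5). Lift 6: 6. −1: 5.
[2] 5 ≡ 5 (base 6). Lift 7: 5. −1: 4.
[3] 4 ≡ 4 (base 7). Lift 8: 4. −1: 3.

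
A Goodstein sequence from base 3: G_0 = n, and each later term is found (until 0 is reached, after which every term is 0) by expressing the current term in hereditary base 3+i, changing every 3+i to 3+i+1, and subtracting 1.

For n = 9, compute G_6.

24

[0] 9 ≡ 3^2 (base 3). Lift 4: 16. −1: 15.
[1] 15 ≡ 3·4 + 3 (base 4). Lift 5: 18. −1: 17.
[2] 17 ≡ 3·5 + 2 (base 5). Lift 6: 20. −1: 19.
[3] 19 ≡ 3·6 + 1 (base 6). Lift 7: 22. −1: 21.
[4] 21 ≡ 3·7 (base 7). Lift 8: 24. −1: 23.
[5] 23 ≡ 2·8 + 7 (base 8). Lift 9: 25. −1: 24.
[6] 24 ≡ 2·9 + 6 (base 9). Lift 10: 26. −1: 25.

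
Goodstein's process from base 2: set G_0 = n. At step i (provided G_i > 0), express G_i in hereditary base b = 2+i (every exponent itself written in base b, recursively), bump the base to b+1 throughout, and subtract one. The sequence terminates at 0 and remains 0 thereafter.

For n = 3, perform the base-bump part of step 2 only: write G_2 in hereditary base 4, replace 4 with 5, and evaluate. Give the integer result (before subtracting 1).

3

(0) 3|_2 = 2 + 1 ↦ 3 + 1|_3 = 4 ⇒ 3
(1) 3|_3 = 3 ↦ 4|_4 = 4 ⇒ 3
(2) 3|_4 = 3 ↦ 3|_5 = 3 ⇒ 2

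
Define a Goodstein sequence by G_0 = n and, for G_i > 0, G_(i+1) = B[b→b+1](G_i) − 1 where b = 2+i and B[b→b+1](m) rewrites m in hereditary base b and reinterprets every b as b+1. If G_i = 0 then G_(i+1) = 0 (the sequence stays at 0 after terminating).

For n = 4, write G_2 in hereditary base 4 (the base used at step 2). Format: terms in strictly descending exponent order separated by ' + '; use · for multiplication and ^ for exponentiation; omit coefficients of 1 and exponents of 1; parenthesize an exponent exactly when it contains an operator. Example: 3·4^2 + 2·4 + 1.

2·4^2 + 2·4 + 1

[0] 4 ≡ 2^2 (base 2). Lift 3: 27. −1: 26.
[1] 26 ≡ 2·3^2 + 2·3 + 2 (base 3). Lift 4: 42. −1: 41.
[2] 41 ≡ 2·4^2 + 2·4 + 1 (base 4). Lift 5: 61. −1: 60.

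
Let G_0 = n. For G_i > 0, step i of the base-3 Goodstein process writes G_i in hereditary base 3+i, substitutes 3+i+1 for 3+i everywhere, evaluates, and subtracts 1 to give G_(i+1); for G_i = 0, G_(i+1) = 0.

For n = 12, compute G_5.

63

G_0=12  [base 3] 3^2 + 3  →[3↦4]→  4^2 + 4 = 20  −1 ⇒ G_1=19
G_1=19  [base 4] 4^2 + 3  →[4↦5]→  5^2 + 3 = 28  −1 ⇒ G_2=27
G_2=27  [base 5] 5^2 + 2  →[5↦6]→  6^2 + 2 = 38  −1 ⇒ G_3=37
G_3=37  [base 6] 6^2 + 1  →[6↦7]→  7^2 + 1 = 50  −1 ⇒ G_4=49
G_4=49  [base 7] 7^2  →[7↦8]→  8^2 = 64  −1 ⇒ G_5=63
G_5=63  [base 8] 7·8 + 7  →[8↦9]→  7·9 + 7 = 70  −1 ⇒ G_6=69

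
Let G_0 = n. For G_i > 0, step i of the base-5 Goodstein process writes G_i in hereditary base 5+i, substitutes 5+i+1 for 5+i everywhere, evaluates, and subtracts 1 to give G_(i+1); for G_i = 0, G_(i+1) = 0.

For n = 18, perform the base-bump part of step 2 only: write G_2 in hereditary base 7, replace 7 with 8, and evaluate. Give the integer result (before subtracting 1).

25

18 —HB5→ 3·5 + 3 —bump→ 3·6 + 3 = 21 —(−1)→ 20
20 —HB6→ 3·6 + 2 —bump→ 3·7 + 2 = 23 —(−1)→ 22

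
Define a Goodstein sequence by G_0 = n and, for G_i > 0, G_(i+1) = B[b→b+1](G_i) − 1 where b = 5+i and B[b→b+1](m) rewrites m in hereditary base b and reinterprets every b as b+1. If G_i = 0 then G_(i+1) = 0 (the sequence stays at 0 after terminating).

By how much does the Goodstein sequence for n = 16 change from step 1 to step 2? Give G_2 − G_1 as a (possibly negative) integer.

2

16 —HB5→ 3·5 + 1 —bump→ 3·6 + 1 = 19 —(−1)→ 18
18 —HB6→ 3·6 —bump→ 3·7 = 21 —(−1)→ 20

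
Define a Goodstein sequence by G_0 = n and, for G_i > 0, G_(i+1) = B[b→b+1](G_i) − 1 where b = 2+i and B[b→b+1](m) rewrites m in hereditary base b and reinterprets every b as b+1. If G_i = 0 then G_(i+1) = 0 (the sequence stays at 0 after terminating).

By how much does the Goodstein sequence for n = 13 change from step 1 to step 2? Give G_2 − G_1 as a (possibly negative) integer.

1171

[0] 13 ≡ 2^(2 + 1) + 2^2 + 1 (base 2). Lift 3: 109. −1: 108.
[1] 108 ≡ 3^(3 + 1) + 3^3 (base 3). Lift 4: 1280. −1: 1279.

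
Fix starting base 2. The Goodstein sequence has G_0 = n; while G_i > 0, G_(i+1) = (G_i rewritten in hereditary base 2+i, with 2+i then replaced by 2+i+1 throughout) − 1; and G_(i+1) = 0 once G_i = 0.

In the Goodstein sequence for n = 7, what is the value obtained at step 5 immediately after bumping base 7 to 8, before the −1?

G_0 = 7. HB_2(7) = 2^2 + 2 + 1. Bump = 31. G_1 = 30.
G_1 = 30. HB_3(30) = 3^3 + 3. Bump = 260. G_2 = 259.
G_2 = 259. HB_4(259) = 4^4 + 3. Bump = 3128. G_3 = 3127.
G_3 = 3127. HB_5(3127) = 5^5 + 2. Bump = 46658. G_4 = 46657.
G_4 = 46657. HB_6(46657) = 6^6 + 1. Bump = 823544. G_5 = 823543.
G_5 = 823543. HB_7(823543) = 7^7. Bump = 16777216. G_6 = 16777215.

16777216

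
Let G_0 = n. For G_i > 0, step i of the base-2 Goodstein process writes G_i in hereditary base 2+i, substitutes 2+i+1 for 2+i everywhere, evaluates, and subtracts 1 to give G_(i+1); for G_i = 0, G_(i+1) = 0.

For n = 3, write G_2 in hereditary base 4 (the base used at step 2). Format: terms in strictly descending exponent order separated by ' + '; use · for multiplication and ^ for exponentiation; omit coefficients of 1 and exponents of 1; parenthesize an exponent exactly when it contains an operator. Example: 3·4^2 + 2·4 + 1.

G_0 = 3. HB_2(3) = 2 + 1. Bump = 4. G_1 = 3.
G_1 = 3. HB_3(3) = 3. Bump = 4. G_2 = 3.
G_2 = 3. HB_4(3) = 3. Bump = 3. G_3 = 2.

3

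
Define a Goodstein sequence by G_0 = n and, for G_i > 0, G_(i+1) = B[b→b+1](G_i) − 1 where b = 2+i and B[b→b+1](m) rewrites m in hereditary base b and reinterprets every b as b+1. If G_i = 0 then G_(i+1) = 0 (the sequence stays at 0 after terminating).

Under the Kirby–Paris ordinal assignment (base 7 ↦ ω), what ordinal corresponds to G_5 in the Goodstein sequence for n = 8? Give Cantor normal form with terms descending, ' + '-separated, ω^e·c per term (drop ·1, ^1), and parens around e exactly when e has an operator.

8 —HB2→ 2^(2 + 1) —bump→ 3^(3 + 1) = 81 —(−1)→ 80
80 —HB3→ 2·3^3 + 2·3^2 + 2·3 + 2 —bump→ 2·4^4 + 2·4^2 + 2·4 + 2 = 554 —(−1)→ 553
553 —HB4→ 2·4^4 + 2·4^2 + 2·4 + 1 —bump→ 2·5^5 + 2·5^2 + 2·5 + 1 = 6311 —(−1)→ 6310
6310 —HB5→ 2·5^5 + 2·5^2 + 2·5 —bump→ 2·6^6 + 2·6^2 + 2·6 = 93396 —(−1)→ 93395
93395 —HB6→ 2·6^6 + 2·6^2 + 6 + 5 —bump→ 2·7^7 + 2·7^2 + 7 + 5 = 1647196 —(−1)→ 1647195
1647195 —HB7→ 2·7^7 + 2·7^2 + 7 + 4 —bump→ 2·8^8 + 2·8^2 + 8 + 4 = 33554572 —(−1)→ 33554571

ω^ω·2 + ω^2·2 + ω + 4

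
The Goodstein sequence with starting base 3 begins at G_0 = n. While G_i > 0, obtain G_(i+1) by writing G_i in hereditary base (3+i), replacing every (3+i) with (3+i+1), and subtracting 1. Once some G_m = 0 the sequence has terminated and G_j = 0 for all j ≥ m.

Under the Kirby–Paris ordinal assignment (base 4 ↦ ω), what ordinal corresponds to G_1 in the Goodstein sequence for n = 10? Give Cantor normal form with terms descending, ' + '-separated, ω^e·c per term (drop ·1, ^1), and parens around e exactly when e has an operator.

ω^2

[0] 10 ≡ 3^2 + 1 (base 3). Lift 4: 17. −1: 16.
[1] 16 ≡ 4^2 (base 4). Lift 5: 25. −1: 24.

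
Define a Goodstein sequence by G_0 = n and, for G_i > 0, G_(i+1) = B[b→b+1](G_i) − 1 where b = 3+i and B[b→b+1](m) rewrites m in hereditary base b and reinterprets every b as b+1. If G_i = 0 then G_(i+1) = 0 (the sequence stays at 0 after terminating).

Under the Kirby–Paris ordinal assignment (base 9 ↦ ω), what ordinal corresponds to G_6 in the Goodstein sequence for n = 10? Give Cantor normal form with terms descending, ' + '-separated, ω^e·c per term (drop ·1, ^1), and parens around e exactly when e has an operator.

10 —HB3→ 3^2 + 1 —bump→ 4^2 + 1 = 17 —(−1)→ 16
16 —HB4→ 4^2 —bump→ 5^2 = 25 —(−1)→ 24
24 —HB5→ 4·5 + 4 —bump→ 4·6 + 4 = 28 —(−1)→ 27
27 —HB6→ 4·6 + 3 —bump→ 4·7 + 3 = 31 —(−1)→ 30
30 —HB7→ 4·7 + 2 —bump→ 4·8 + 2 = 34 —(−1)→ 33
33 —HB8→ 4·8 + 1 —bump→ 4·9 + 1 = 37 —(−1)→ 36
36 —HB9→ 4·9 —bump→ 4·10 = 40 —(−1)→ 39

ω·4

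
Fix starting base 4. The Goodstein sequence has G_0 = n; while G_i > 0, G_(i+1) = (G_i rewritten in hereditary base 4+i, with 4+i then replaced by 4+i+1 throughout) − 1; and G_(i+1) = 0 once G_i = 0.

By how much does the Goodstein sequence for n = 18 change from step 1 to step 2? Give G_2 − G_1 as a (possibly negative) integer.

G_0=18  [base 4] 4^2 + 2  →[4↦5]→  5^2 + 2 = 27  −1 ⇒ G_1=26
G_1=26  [base 5] 5^2 + 1  →[5↦6]→  6^2 + 1 = 37  −1 ⇒ G_2=36

10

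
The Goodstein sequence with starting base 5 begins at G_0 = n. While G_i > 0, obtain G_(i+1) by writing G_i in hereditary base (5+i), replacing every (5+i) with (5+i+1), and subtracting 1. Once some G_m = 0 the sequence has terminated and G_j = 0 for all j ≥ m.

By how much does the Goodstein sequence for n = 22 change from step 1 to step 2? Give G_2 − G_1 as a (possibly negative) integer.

3

base 5: 22 = 4·5 + 2; at 6: 4·6 + 2 = 26; next = 25
base 6: 25 = 4·6 + 1; at 7: 4·7 + 1 = 29; next = 28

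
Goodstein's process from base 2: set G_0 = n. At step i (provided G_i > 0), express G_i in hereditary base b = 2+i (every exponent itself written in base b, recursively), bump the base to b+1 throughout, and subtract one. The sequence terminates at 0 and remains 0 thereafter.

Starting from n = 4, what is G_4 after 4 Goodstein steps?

83

base 2: 4 = 2^2; at 3: 3^3 = 27; next = 26
base 3: 26 = 2·3^2 + 2·3 + 2; at 4: 2·4^2 + 2·4 + 2 = 42; next = 41
base 4: 41 = 2·4^2 + 2·4 + 1; at 5: 2·5^2 + 2·5 + 1 = 61; next = 60
base 5: 60 = 2·5^2 + 2·5; at 6: 2·6^2 + 2·6 = 84; next = 83
base 6: 83 = 2·6^2 + 6 + 5; at 7: 2·7^2 + 7 + 5 = 110; next = 109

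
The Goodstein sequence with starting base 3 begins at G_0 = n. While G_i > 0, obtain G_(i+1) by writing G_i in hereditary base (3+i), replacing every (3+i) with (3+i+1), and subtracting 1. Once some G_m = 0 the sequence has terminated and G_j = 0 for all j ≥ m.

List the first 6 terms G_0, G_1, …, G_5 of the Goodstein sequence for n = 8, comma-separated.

G_0=8  [base 3] 2·3 + 2  →[3↦4]→  2·4 + 2 = 10  −1 ⇒ G_1=9
G_1=9  [base 4] 2·4 + 1  →[4↦5]→  2·5 + 1 = 11  −1 ⇒ G_2=10
G_2=10  [base 5] 2·5  →[5↦6]→  2·6 = 12  −1 ⇒ G_3=11
G_3=11  [base 6] 6 + 5  →[6↦7]→  7 + 5 = 12  −1 ⇒ G_4=11
G_4=11  [base 7] 7 + 4  →[7↦8]→  8 + 4 = 12  −1 ⇒ G_5=11

8, 9, 10, 11, 11, 11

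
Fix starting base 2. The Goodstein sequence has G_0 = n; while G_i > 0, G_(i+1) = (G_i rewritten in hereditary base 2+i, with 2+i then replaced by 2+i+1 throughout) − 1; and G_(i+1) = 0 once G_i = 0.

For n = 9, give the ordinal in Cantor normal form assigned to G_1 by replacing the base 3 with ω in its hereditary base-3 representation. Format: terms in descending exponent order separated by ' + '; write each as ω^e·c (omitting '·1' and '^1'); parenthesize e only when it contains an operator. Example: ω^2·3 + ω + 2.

[0] 9 ≡ 2^(2 + 1) + 1 (base 2). Lift 3: 82. −1: 81.
[1] 81 ≡ 3^(3 + 1) (base 3). Lift 4: 1024. −1: 1023.

ω^(ω + 1)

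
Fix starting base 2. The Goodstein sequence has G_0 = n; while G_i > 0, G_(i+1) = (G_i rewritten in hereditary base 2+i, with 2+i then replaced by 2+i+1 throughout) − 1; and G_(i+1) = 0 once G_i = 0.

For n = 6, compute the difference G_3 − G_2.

[0] 6 ≡ 2^2 + 2 (base 2). Lift 3: 30. −1: 29.
[1] 29 ≡ 3^3 + 2 (base 3). Lift 4: 258. −1: 257.
[2] 257 ≡ 4^4 + 1 (base 4). Lift 5: 3126. −1: 3125.

2868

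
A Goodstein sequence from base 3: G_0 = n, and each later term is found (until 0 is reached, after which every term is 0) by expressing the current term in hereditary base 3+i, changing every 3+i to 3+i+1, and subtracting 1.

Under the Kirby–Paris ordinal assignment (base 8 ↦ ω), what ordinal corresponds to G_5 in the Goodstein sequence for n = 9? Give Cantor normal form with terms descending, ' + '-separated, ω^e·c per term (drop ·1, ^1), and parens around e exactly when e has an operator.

ω·2 + 7

step 0: 9 = 3^2; sub 4 for 3: 4^2; = 16; G_1 = 16−1 = 15
step 1: 15 = 3·4 + 3; sub 5 for 4: 3·5 + 3; = 18; G_2 = 18−1 = 17
step 2: 17 = 3·5 + 2; sub 6 for 5: 3·6 + 2; = 20; G_3 = 20−1 = 19
step 3: 19 = 3·6 + 1; sub 7 for 6: 3·7 + 1; = 22; G_4 = 22−1 = 21
step 4: 21 = 3·7; sub 8 for 7: 3·8; = 24; G_5 = 24−1 = 23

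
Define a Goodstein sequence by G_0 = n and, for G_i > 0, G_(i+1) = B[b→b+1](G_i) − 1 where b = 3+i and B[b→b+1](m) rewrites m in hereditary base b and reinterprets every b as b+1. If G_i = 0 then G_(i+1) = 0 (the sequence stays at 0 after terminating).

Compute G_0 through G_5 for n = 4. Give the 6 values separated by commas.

4, 4, 4, 3, 2, 1

[0] 4 ≡ 3 + 1 (base 3). Lift 4: 5. −1: 4.
[1] 4 ≡ 4 (base 4). Lift 5: 5. −1: 4.
[2] 4 ≡ 4 (base 5). Lift 6: 4. −1: 3.
[3] 3 ≡ 3 (base 6). Lift 7: 3. −1: 2.
[4] 2 ≡ 2 (base 7). Lift 8: 2. −1: 1.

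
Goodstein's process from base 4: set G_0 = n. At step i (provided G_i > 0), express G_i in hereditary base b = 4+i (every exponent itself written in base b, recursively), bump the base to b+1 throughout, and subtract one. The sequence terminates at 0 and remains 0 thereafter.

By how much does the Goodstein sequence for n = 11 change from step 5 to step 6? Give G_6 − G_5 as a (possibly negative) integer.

0

i=0: 11 = 2·4 + 3 (b=4); 4→5: 2·5 + 3 = 13; 13−1 = 12
i=1: 12 = 2·5 + 2 (b=5); 5→6: 2·6 + 2 = 14; 14−1 = 13
i=2: 13 = 2·6 + 1 (b=6); 6→7: 2·7 + 1 = 15; 15−1 = 14
i=3: 14 = 2·7 (b=7); 7→8: 2·8 = 16; 16−1 = 15
i=4: 15 = 8 + 7 (b=8); 8→9: 9 + 7 = 16; 16−1 = 15
i=5: 15 = 9 + 6 (b=9); 9→10: 10 + 6 = 16; 16−1 = 15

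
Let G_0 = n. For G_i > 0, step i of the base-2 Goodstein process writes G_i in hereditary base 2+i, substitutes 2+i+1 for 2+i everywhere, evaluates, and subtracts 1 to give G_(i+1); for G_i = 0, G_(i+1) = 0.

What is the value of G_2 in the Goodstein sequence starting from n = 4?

G_0 = 4. HB_2(4) = 2^2. Bump = 27. G_1 = 26.
G_1 = 26. HB_3(26) = 2·3^2 + 2·3 + 2. Bump = 42. G_2 = 41.
G_2 = 41. HB_4(41) = 2·4^2 + 2·4 + 1. Bump = 61. G_3 = 60.

41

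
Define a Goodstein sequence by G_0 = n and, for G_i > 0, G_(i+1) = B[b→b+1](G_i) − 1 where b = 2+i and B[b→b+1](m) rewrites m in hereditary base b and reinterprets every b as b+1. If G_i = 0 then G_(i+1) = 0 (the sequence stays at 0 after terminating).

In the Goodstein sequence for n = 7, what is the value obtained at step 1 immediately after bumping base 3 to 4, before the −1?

[0] 7 ≡ 2^2 + 2 + 1 (base 2). Lift 3: 31. −1: 30.
[1] 30 ≡ 3^3 + 3 (base 3). Lift 4: 260. −1: 259.

260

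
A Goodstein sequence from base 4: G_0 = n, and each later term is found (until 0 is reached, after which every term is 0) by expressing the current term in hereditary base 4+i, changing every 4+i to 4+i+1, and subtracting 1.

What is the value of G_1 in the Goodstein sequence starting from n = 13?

G_0 = 13. HB_4(13) = 3·4 + 1. Bump = 16. G_1 = 15.
G_1 = 15. HB_5(15) = 3·5. Bump = 18. G_2 = 17.

15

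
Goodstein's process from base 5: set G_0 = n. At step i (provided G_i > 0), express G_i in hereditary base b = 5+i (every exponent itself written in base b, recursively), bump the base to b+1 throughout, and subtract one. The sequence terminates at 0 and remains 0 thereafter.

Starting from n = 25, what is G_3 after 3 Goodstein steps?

43

25 —HB5→ 5^2 —bump→ 6^2 = 36 —(−1)→ 35
35 —HB6→ 5·6 + 5 —bump→ 5·7 + 5 = 40 —(−1)→ 39
39 —HB7→ 5·7 + 4 —bump→ 5·8 + 4 = 44 —(−1)→ 43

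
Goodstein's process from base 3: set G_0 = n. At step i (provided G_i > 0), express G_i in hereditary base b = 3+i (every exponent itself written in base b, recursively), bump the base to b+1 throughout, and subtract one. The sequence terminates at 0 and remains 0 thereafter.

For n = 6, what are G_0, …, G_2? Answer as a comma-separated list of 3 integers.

6, 7, 7

G_0=6  [base 3] 2·3  →[3↦4]→  2·4 = 8  −1 ⇒ G_1=7
G_1=7  [base 4] 4 + 3  →[4↦5]→  5 + 3 = 8  −1 ⇒ G_2=7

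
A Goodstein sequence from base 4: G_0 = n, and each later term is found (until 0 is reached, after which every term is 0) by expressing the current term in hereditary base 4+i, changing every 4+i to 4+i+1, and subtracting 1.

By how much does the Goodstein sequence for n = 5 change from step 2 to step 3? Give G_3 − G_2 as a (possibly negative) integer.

-1

step 0: 5 = 4 + 1; sub 5 for 4: 5 + 1; = 6; G_1 = 6−1 = 5
step 1: 5 = 5; sub 6 for 5: 6; = 6; G_2 = 6−1 = 5
step 2: 5 = 5; sub 7 for 6: 5; = 5; G_3 = 5−1 = 4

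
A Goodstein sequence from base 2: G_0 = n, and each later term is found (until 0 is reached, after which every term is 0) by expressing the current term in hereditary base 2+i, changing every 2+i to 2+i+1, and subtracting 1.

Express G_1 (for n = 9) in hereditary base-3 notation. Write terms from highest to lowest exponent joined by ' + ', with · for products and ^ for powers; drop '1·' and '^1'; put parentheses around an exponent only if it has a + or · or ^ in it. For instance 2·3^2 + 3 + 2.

9 —HB2→ 2^(2 + 1) + 1 —bump→ 3^(3 + 1) + 1 = 82 —(−1)→ 81
81 —HB3→ 3^(3 + 1) —bump→ 4^(4 + 1) = 1024 —(−1)→ 1023

3^(3 + 1)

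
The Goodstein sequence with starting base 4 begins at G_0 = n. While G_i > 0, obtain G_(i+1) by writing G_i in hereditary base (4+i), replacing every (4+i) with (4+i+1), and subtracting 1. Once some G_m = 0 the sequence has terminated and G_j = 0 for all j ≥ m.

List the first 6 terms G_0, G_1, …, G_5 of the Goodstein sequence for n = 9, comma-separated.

base 4: 9 = 2·4 + 1; at 5: 2·5 + 1 = 11; next = 10
base 5: 10 = 2·5; at 6: 2·6 = 12; next = 11
base 6: 11 = 6 + 5; at 7: 7 + 5 = 12; next = 11
base 7: 11 = 7 + 4; at 8: 8 + 4 = 12; next = 11
base 8: 11 = 8 + 3; at 9: 9 + 3 = 12; next = 11

9, 10, 11, 11, 11, 11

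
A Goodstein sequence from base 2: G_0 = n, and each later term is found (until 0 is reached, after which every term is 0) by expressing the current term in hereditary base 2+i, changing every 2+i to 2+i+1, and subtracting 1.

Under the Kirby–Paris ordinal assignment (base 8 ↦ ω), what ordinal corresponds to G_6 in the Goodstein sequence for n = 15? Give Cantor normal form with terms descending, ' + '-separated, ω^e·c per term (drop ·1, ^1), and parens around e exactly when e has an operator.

ω^(ω + 1) + ω^7·7 + ω^6·7 + ω^5·7 + ω^4·7 + ω^3·7 + ω^2·7 + ω·7 + 7

base 2: 15 = 2^(2 + 1) + 2^2 + 2 + 1; at 3: 3^(3 + 1) + 3^3 + 3 + 1 = 112; next = 111
base 3: 111 = 3^(3 + 1) + 3^3 + 3; at 4: 4^(4 + 1) + 4^4 + 4 = 1284; next = 1283
base 4: 1283 = 4^(4 + 1) + 4^4 + 3; at 5: 5^(5 + 1) + 5^5 + 3 = 18753; next = 18752
base 5: 18752 = 5^(5 + 1) + 5^5 + 2; at 6: 6^(6 + 1) + 6^6 + 2 = 326594; next = 326593
base 6: 326593 = 6^(6 + 1) + 6^6 + 1; at 7: 7^(7 + 1) + 7^7 + 1 = 6588345; next = 6588344
base 7: 6588344 = 7^(7 + 1) + 7^7; at 8: 8^(8 + 1) + 8^8 = 150994944; next = 150994943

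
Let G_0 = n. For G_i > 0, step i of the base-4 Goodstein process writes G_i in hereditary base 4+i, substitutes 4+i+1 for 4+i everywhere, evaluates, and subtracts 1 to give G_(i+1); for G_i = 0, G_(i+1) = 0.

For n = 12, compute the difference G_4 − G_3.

step 0: 12 = 3·4; sub 5 for 4: 3·5; = 15; G_1 = 15−1 = 14
step 1: 14 = 2·5 + 4; sub 6 for 5: 2·6 + 4; = 16; G_2 = 16−1 = 15
step 2: 15 = 2·6 + 3; sub 7 for 6: 2·7 + 3; = 17; G_3 = 17−1 = 16
step 3: 16 = 2·7 + 2; sub 8 for 7: 2·8 + 2; = 18; G_4 = 18−1 = 17

1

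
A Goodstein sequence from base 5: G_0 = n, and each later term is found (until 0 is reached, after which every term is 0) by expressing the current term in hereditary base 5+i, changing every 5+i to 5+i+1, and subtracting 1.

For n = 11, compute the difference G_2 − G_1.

1

step 0: 11 = 2·5 + 1; sub 6 for 5: 2·6 + 1; = 13; G_1 = 13−1 = 12
step 1: 12 = 2·6; sub 7 for 6: 2·7; = 14; G_2 = 14−1 = 13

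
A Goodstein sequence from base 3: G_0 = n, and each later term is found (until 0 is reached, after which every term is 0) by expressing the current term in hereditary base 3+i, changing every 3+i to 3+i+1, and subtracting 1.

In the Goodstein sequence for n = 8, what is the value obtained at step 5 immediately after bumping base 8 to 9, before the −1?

(0) 8|_3 = 2·3 + 2 ↦ 2·4 + 2|_4 = 10 ⇒ 9
(1) 9|_4 = 2·4 + 1 ↦ 2·5 + 1|_5 = 11 ⇒ 10
(2) 10|_5 = 2·5 ↦ 2·6|_6 = 12 ⇒ 11
(3) 11|_6 = 6 + 5 ↦ 7 + 5|_7 = 12 ⇒ 11
(4) 11|_7 = 7 + 4 ↦ 8 + 4|_8 = 12 ⇒ 11
(5) 11|_8 = 8 + 3 ↦ 9 + 3|_9 = 12 ⇒ 11

12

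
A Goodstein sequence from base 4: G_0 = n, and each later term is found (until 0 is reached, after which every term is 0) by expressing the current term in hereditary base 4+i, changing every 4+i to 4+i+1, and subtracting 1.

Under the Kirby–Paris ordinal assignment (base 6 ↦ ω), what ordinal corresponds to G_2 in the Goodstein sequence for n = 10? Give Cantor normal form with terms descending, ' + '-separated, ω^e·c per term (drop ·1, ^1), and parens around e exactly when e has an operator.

ω·2

i=0: 10 = 2·4 + 2 (b=4); 4→5: 2·5 + 2 = 12; 12−1 = 11
i=1: 11 = 2·5 + 1 (b=5); 5→6: 2·6 + 1 = 13; 13−1 = 12
i=2: 12 = 2·6 (b=6); 6→7: 2·7 = 14; 14−1 = 13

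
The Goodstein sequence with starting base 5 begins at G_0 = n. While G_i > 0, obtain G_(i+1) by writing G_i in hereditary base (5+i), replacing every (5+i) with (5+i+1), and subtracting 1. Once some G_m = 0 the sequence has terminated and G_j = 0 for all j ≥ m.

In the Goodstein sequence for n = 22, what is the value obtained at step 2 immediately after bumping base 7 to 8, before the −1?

32

step 0: 22 = 4·5 + 2; sub 6 for 5: 4·6 + 2; = 26; G_1 = 26−1 = 25
step 1: 25 = 4·6 + 1; sub 7 for 6: 4·7 + 1; = 29; G_2 = 29−1 = 28
step 2: 28 = 4·7; sub 8 for 7: 4·8; = 32; G_3 = 32−1 = 31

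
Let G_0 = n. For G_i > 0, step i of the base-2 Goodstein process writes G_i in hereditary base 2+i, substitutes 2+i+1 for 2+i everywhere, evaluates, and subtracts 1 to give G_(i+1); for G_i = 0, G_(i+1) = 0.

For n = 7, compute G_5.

823543

(0) 7|_2 = 2^2 + 2 + 1 ↦ 3^3 + 3 + 1|_3 = 31 ⇒ 30
(1) 30|_3 = 3^3 + 3 ↦ 4^4 + 4|_4 = 260 ⇒ 259
(2) 259|_4 = 4^4 + 3 ↦ 5^5 + 3|_5 = 3128 ⇒ 3127
(3) 3127|_5 = 5^5 + 2 ↦ 6^6 + 2|_6 = 46658 ⇒ 46657
(4) 46657|_6 = 6^6 + 1 ↦ 7^7 + 1|_7 = 823544 ⇒ 823543
(5) 823543|_7 = 7^7 ↦ 8^8|_8 = 16777216 ⇒ 16777215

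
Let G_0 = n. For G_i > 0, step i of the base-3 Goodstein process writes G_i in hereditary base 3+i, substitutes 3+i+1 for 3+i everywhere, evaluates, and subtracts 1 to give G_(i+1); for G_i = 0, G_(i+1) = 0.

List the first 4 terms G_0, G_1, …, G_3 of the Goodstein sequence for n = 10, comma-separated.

(0) 10|_3 = 3^2 + 1 ↦ 4^2 + 1|_4 = 17 ⇒ 16
(1) 16|_4 = 4^2 ↦ 5^2|_5 = 25 ⇒ 24
(2) 24|_5 = 4·5 + 4 ↦ 4·6 + 4|_6 = 28 ⇒ 27

10, 16, 24, 27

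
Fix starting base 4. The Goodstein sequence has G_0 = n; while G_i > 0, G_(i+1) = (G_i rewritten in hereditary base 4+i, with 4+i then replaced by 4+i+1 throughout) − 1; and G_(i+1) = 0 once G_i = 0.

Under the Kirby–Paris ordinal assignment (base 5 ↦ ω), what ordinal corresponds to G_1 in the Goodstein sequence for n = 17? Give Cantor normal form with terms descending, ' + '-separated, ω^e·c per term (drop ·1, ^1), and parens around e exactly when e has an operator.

ω^2

(0) 17|_4 = 4^2 + 1 ↦ 5^2 + 1|_5 = 26 ⇒ 25
(1) 25|_5 = 5^2 ↦ 6^2|_6 = 36 ⇒ 35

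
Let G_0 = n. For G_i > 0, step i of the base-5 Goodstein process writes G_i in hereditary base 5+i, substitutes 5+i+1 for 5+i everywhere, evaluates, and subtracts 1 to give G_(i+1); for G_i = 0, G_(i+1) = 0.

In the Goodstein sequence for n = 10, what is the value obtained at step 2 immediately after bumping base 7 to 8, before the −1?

G_0=10  [base 5] 2·5  →[5↦6]→  2·6 = 12  −1 ⇒ G_1=11
G_1=11  [base 6] 6 + 5  →[6↦7]→  7 + 5 = 12  −1 ⇒ G_2=11
G_2=11  [base 7] 7 + 4  →[7↦8]→  8 + 4 = 12  −1 ⇒ G_3=11

12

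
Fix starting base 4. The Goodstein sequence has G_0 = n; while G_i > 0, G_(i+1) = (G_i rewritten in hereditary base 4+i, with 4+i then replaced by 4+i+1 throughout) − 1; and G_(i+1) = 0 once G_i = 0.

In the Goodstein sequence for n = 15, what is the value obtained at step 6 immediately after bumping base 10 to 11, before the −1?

step 0: 15 = 3·4 + 3; sub 5 for 4: 3·5 + 3; = 18; G_1 = 18−1 = 17
step 1: 17 = 3·5 + 2; sub 6 for 5: 3·6 + 2; = 20; G_2 = 20−1 = 19
step 2: 19 = 3·6 + 1; sub 7 for 6: 3·7 + 1; = 22; G_3 = 22−1 = 21
step 3: 21 = 3·7; sub 8 for 7: 3·8; = 24; G_4 = 24−1 = 23
step 4: 23 = 2·8 + 7; sub 9 for 8: 2·9 + 7; = 25; G_5 = 25−1 = 24
step 5: 24 = 2·9 + 6; sub 10 for 9: 2·10 + 6; = 26; G_6 = 26−1 = 25
step 6: 25 = 2·10 + 5; sub 11 for 10: 2·11 + 5; = 27; G_7 = 27−1 = 26

27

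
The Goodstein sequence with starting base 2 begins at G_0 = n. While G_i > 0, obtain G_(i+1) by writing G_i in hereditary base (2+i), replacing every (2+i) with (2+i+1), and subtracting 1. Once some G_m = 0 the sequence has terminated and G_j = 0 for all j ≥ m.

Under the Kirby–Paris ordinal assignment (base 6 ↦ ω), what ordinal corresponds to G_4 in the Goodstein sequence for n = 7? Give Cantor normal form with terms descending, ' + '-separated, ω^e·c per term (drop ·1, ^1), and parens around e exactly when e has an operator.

step 0: 7 = 2^2 + 2 + 1; sub 3 for 2: 3^3 + 3 + 1; = 31; G_1 = 31−1 = 30
step 1: 30 = 3^3 + 3; sub 4 for 3: 4^4 + 4; = 260; G_2 = 260−1 = 259
step 2: 259 = 4^4 + 3; sub 5 for 4: 5^5 + 3; = 3128; G_3 = 3128−1 = 3127
step 3: 3127 = 5^5 + 2; sub 6 for 5: 6^6 + 2; = 46658; G_4 = 46658−1 = 46657

ω^ω + 1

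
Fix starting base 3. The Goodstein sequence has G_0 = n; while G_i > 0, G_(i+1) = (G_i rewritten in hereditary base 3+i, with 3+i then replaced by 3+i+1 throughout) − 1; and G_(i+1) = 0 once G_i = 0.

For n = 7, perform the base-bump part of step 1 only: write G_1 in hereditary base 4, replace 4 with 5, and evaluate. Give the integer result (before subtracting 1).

10

G_0=7  [base 3] 2·3 + 1  →[3↦4]→  2·4 + 1 = 9  −1 ⇒ G_1=8
G_1=8  [base 4] 2·4  →[4↦5]→  2·5 = 10  −1 ⇒ G_2=9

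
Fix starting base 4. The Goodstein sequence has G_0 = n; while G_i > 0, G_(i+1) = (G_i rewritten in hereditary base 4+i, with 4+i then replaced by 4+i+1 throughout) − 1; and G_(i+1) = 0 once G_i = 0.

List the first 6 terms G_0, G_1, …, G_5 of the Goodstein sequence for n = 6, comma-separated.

i=0: 6 = 4 + 2 (b=4); 4→5: 5 + 2 = 7; 7−1 = 6
i=1: 6 = 5 + 1 (b=5); 5→6: 6 + 1 = 7; 7−1 = 6
i=2: 6 = 6 (b=6); 6→7: 7 = 7; 7−1 = 6
i=3: 6 = 6 (b=7); 7→8: 6 = 6; 6−1 = 5
i=4: 5 = 5 (b=8); 8→9: 5 = 5; 5−1 = 4

6, 6, 6, 6, 5, 4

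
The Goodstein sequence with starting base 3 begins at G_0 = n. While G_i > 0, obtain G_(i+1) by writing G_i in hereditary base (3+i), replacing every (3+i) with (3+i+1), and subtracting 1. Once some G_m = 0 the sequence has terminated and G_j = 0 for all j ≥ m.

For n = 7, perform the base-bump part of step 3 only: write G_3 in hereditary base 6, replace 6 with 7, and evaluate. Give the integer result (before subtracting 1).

7 —HB3→ 2·3 + 1 —bump→ 2·4 + 1 = 9 —(−1)→ 8
8 —HB4→ 2·4 —bump→ 2·5 = 10 —(−1)→ 9
9 —HB5→ 5 + 4 —bump→ 6 + 4 = 10 —(−1)→ 9
9 —HB6→ 6 + 3 —bump→ 7 + 3 = 10 —(−1)→ 9

10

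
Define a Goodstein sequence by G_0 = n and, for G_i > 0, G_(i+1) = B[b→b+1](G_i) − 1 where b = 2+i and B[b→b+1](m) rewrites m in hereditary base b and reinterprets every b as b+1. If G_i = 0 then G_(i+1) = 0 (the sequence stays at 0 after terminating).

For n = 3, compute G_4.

1

i=0: 3 = 2 + 1 (b=2); 2→3: 3 + 1 = 4; 4−1 = 3
i=1: 3 = 3 (b=3); 3→4: 4 = 4; 4−1 = 3
i=2: 3 = 3 (b=4); 4→5: 3 = 3; 3−1 = 2
i=3: 2 = 2 (b=5); 5→6: 2 = 2; 2−1 = 1
i=4: 1 = 1 (b=6); 6→7: 1 = 1; 1−1 = 0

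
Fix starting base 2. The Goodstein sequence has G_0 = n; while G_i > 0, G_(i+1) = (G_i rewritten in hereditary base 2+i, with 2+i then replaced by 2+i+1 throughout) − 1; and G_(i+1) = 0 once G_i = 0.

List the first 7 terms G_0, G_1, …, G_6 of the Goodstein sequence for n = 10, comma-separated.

step 0: 10 = 2^(2 + 1) + 2; sub 3 for 2: 3^(3 + 1) + 3; = 84; G_1 = 84−1 = 83
step 1: 83 = 3^(3 + 1) + 2; sub 4 for 3: 4^(4 + 1) + 2; = 1026; G_2 = 1026−1 = 1025
step 2: 1025 = 4^(4 + 1) + 1; sub 5 for 4: 5^(5 + 1) + 1; = 15626; G_3 = 15626−1 = 15625
step 3: 15625 = 5^(5 + 1); sub 6 for 5: 6^(6 + 1); = 279936; G_4 = 279936−1 = 279935
step 4: 279935 = 5·6^6 + 5·6^5 + 5·6^4 + 5·6^3 + 5·6^2 + 5·6 + 5; sub 7 for 6: 5·7^7 + 5·7^5 + 5·7^4 + 5·7^3 + 5·7^2 + 5·7 + 5; = 4215755; G_5 = 4215755−1 = 4215754
step 5: 4215754 = 5·7^7 + 5·7^5 + 5·7^4 + 5·7^3 + 5·7^2 + 5·7 + 4; sub 8 for 7: 5·8^8 + 5·8^5 + 5·8^4 + 5·8^3 + 5·8^2 + 5·8 + 4; = 84073324; G_6 = 84073324−1 = 84073323

10, 83, 1025, 15625, 279935, 4215754, 84073323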